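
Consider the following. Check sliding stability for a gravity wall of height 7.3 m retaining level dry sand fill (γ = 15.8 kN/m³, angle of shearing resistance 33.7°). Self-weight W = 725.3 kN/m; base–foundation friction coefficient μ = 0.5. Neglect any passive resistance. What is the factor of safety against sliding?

K_a = tan²(45° − 33.7°/2) = 0.2863.
P_a = ½K_aγH² = 0.5×0.2863×15.8×7.3² = 120.5 kN/m, acting at H/3 = 2.433 m above the base.
FS_sliding = μW / P_a = 0.5×725.3 / 120.5 = 3.009.

3.01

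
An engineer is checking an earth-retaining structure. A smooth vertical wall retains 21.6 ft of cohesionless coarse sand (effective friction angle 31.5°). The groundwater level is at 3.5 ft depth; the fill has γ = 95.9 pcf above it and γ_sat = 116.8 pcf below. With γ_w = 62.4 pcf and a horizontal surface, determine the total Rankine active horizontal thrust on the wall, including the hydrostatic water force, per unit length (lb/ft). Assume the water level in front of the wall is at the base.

K_a = tan²(45° − φ/2) = 0.3136.
γ' = 116.8 − 62.4 = 54.40 pcf. Depth below WT = 18.1 ft.
σ'_h at WT = K_a γ d_w = 105.3 psf; at base = 105.3 + K_a γ' × 18.1 = 414.1 psf.
P₁ (0–3.5 ft) = ½×105.3×3.5 = 184.2. P₂ (3.5–21.6 ft) = ½(105.3+414.1)×18.1 = 4700.
P_w = ½ γ_w h₂² = 0.5×62.4×18.1² = 10220. Total = 184.2+4700+10220 = 15110 lb/ft.

15100 lb/ft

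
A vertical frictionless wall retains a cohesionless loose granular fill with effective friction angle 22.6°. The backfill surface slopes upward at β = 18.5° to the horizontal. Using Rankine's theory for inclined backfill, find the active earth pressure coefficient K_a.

0.595

K_a = cos β · (cos β − √(cos²β − cos²φ)) / (cos β + √(cos²β − cos²φ)).
cos β = 0.9483, cos φ = 0.9232, √(cos²β − cos²φ) = 0.2168.
K_a = 0.9483 × (0.9483 − 0.2168)/(0.9483 + 0.2168) = 0.5954.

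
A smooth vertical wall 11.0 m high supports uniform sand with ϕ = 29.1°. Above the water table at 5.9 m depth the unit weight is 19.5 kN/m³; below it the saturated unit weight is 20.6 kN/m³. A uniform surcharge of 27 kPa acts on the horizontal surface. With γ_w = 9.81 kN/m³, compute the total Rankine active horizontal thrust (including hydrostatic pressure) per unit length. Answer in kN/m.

K_a = tan²(45° − φ/2) = 0.3456.
γ' = 20.6 − 9.81 = 10.79 kN/m³. h₂ = H − d_w = 5.1 m.
σ'_h: at surface K_a·q = 9.331; at WT K_a(q+γd_w) = 49.09; at base K_a(q+γd_w+γ'h₂) = 68.11 kPa.
P₁ = ½(9.331+49.09)×5.9 = 172.3; P₂ = ½(49.09+68.11)×5.1 = 298.9; P_w = ½γ_w h₂² = 127.6.
Total = 172.3+298.9+127.6 = 598.8 kN/m.

599 kN/m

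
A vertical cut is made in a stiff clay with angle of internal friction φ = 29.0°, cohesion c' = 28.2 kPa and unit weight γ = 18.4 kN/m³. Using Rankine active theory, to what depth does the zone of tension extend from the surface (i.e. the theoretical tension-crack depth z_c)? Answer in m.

5.20 m

K_a = tan²(45° − 29.0°/2) = 0.3470; √K_a = 0.5890.
The active pressure is zero where K_a γ z = 2c√K_a, so z_c = 2c/(γ√K_a) = 2×28.2/(18.4×0.5890) = 5.204 m.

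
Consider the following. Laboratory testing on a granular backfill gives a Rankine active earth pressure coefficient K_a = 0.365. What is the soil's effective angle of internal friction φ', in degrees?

27.7°

K_a = tan²(45° − φ/2) ⇒ 45° − φ/2 = arctan(√0.365) = 31.14°.
φ = 2(45° − 31.14°) = 27.72°.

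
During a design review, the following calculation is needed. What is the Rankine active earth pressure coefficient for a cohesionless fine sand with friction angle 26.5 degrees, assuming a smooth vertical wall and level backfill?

K_a = (1 − sin φ)/(1 + sin φ) = (1 − sin 26.5°)/(1 + sin 26.5°) = 0.3829.

0.383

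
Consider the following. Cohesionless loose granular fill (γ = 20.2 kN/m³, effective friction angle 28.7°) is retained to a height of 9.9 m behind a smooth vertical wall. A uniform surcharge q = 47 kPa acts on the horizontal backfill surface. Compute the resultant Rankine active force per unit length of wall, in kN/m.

K_a = tan²(45° − φ/2) = 0.3511.
Soil triangle: ½ K_a γ H² = 0.5×0.3511×20.2×9.9² = 347.6 kN/m.
Surcharge rectangle: K_a q H = 0.3511×47×9.9 = 163.4 kN/m.
Total = 347.6 + 163.4 = 511.0 kN/m.

511 kN/m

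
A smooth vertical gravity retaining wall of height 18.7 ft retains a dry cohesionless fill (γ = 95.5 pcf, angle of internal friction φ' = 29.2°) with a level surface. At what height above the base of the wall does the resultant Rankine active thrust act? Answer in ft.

6.23 ft

K_a = 0.3442.
The pressure distribution is triangular, so the resultant acts at H/3 above the base = 18.7/3 = 6.233 ft.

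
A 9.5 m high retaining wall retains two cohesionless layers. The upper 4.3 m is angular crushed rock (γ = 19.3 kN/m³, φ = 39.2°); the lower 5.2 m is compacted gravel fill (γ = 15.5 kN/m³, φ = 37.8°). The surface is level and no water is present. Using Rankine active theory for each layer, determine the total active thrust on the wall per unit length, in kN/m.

194 kN/m

K_a1 = tan²(45°−39.2°/2) = 0.2255; K_a2 = tan²(45°−37.8°/2) = 0.2400.
Layer 1: σ at base = K_a1 γ₁ h₁ = 18.71 kPa; P₁ = ½×18.71×4.3 = 40.23.
Layer 2: σ_v at top = γ₁h₁ = 82.99; σ_h top = K_a2×82.99 = 19.92; σ_h base = K_a2×(82.99+15.5×5.2) = 39.26.
P₂ = ½(19.92+39.26)×5.2 = 153.9. Total P_a = 40.23+153.9 = 194.1 kN/m.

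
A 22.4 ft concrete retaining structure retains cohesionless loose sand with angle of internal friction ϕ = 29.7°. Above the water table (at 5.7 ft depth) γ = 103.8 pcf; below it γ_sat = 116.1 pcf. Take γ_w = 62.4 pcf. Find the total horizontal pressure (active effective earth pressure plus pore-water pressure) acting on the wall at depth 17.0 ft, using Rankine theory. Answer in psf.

1110 psf

K_a = (1 − sin φ)/(1 + sin φ) = 0.3374.
γ' = 116.1 − 62.4 = 53.70 pcf.
Effective vertical stress at 17.0 ft: σ'_v = 103.8×5.7 + 53.70×11.3 = 1198 psf.
σ'_h = K_a σ'_v = 0.3374 × 1198 = 404.3 psf; u = γ_w × 11.3 = 705.1 psf.
Total σ_h = 404.3 + 705.1 = 1109 psf.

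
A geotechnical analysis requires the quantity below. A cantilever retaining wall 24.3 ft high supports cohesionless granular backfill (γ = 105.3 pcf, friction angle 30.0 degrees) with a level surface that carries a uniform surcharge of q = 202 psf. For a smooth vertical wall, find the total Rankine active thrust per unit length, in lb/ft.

12000 lb/ft

K_a = tan²(45° − φ/2) = 0.3333.
Soil triangle: ½ K_a γ H² = 0.5×0.3333×105.3×24.3² = 10360 lb/ft.
Surcharge rectangle: K_a q H = 0.3333×202×24.3 = 1636 lb/ft.
Total = 10360 + 1636 = 12000 lb/ft.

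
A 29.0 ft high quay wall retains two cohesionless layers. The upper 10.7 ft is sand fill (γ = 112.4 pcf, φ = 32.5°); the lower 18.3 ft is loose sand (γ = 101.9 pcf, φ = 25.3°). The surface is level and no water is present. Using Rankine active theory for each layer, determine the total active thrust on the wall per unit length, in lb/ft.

17600 lb/ft

K_a1 = tan²(45°−32.5°/2) = 0.3010; K_a2 = tan²(45°−25.3°/2) = 0.4012.
Layer 1: σ at base = K_a1 γ₁ h₁ = 362.0 psf; P₁ = ½×362.0×10.7 = 1937.
Layer 2: σ_v at top = γ₁h₁ = 1203; σ_h top = K_a2×1203 = 482.5; σ_h base = K_a2×(1203+101.9×18.3) = 1231.
P₂ = ½(482.5+1231)×18.3 = 15680. Total P_a = 1937+15680 = 17610 lb/ft.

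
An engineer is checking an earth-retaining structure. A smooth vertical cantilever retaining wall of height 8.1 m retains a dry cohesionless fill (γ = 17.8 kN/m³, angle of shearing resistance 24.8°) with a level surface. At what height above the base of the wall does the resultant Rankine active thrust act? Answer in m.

2.70 m

K_a = 0.4090.
The pressure distribution is triangular, so the resultant acts at H/3 above the base = 8.1/3 = 2.700 m.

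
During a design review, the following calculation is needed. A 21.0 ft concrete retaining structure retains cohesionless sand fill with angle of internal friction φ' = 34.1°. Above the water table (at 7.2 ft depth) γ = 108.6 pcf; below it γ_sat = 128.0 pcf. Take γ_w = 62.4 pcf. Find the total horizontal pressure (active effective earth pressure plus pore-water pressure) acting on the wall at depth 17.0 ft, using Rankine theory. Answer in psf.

1010 psf

K_a = (1 − sin φ)/(1 + sin φ) = 0.2815.
γ' = 128.0 − 62.4 = 65.60 pcf.
Effective vertical stress at 17.0 ft: σ'_v = 108.6×7.2 + 65.60×9.80 = 1425 psf.
σ'_h = K_a σ'_v = 0.2815 × 1425 = 401.1 psf; u = γ_w × 9.80 = 611.5 psf.
Total σ_h = 401.1 + 611.5 = 1013 psf.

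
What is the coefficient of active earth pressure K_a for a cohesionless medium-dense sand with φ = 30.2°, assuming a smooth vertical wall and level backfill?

0.331

K_a = (1 − sin φ)/(1 + sin φ) = (1 − sin 30.2°)/(1 + sin 30.2°) = 0.3307.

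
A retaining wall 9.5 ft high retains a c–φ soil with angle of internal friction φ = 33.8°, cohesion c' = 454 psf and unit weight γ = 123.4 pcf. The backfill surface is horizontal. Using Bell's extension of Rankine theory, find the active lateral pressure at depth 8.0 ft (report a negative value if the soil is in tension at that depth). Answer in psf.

-203 psf

K_a = (1 − sin φ)/(1 + sin φ) = 0.2851.
σ_a = K_a γ z − 2c√K_a = 0.2851×123.4×8.0 − 2×454×0.5340 = -203.4 psf.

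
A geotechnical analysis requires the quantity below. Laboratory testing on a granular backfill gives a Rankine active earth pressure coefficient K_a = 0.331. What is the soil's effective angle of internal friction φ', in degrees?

K_a = tan²(45° − φ/2) ⇒ 45° − φ/2 = arctan(√0.331) = 29.91°.
φ = 2(45° − 29.91°) = 30.17°.

30.2°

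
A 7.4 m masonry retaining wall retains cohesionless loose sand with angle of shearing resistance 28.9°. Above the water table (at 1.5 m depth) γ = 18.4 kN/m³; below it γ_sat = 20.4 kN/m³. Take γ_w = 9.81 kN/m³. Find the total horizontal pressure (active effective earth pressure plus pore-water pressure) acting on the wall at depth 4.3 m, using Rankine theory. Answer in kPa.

47.4 kPa

K_a = (1 − sin φ)/(1 + sin φ) = 0.3484.
γ' = 20.4 − 9.81 = 10.59 kN/m³.
Effective vertical stress at 4.3 m: σ'_v = 18.4×1.5 + 10.59×2.80 = 57.25 kPa.
σ'_h = K_a σ'_v = 0.3484 × 57.25 = 19.94 kPa; u = γ_w × 2.80 = 27.47 kPa.
Total σ_h = 19.94 + 27.47 = 47.41 kPa.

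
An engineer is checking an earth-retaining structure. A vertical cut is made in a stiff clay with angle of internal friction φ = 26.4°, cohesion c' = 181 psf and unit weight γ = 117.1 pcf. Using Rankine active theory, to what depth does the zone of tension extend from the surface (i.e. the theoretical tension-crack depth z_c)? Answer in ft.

K_a = tan²(45° − 26.4°/2) = 0.3844; √K_a = 0.6200.
The active pressure is zero where K_a γ z = 2c√K_a, so z_c = 2c/(γ√K_a) = 2×181/(117.1×0.6200) = 4.986 ft.

4.99 ft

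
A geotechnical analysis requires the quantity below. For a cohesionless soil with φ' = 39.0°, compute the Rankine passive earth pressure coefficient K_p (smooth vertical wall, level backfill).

K_p = (1 + sin φ)/(1 − sin φ) = tan²(45° + 39.0°/2) = 4.395.

4.40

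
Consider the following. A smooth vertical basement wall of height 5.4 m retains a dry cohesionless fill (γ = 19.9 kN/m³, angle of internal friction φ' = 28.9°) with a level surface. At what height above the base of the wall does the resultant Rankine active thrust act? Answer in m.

1.80 m

K_a = 0.3484.
The pressure distribution is triangular, so the resultant acts at H/3 above the base = 5.4/3 = 1.800 m.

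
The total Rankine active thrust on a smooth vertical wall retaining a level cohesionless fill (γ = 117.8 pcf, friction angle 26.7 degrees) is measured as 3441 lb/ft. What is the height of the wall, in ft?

12.4 ft

K_a = 0.3800. P_a = ½ K_a γ H² ⇒ H = √(2P_a/(K_a γ)).
H = √(2×3441/(0.3800×117.8)) = 12.40 ft.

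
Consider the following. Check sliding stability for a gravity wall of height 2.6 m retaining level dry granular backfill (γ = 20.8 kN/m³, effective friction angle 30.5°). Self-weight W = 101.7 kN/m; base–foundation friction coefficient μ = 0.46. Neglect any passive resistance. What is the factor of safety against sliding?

2.04

K_a = tan²(45° − 30.5°/2) = 0.3267.
P_a = ½K_aγH² = 0.5×0.3267×20.8×2.6² = 22.97 kN/m, acting at H/3 = 0.8667 m above the base.
FS_sliding = μW / P_a = 0.46×101.7 / 22.97 = 2.037.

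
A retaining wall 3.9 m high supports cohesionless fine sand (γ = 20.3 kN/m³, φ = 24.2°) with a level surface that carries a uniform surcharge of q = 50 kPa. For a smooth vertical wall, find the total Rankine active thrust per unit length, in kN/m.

K_a = tan²(45° − φ/2) = 0.4185.
Soil triangle: ½ K_a γ H² = 0.5×0.4185×20.3×3.9² = 64.61 kN/m.
Surcharge rectangle: K_a q H = 0.4185×50×3.9 = 81.61 kN/m.
Total = 64.61 + 81.61 = 146.2 kN/m.

146 kN/m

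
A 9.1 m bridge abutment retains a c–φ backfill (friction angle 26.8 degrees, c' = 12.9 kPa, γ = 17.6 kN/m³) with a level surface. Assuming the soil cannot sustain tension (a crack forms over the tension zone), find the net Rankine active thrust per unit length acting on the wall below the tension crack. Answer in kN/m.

150 kN/m

K_a = 0.3785; √K_a = 0.6152.
Tension-crack depth z_c = 2c/(γ√K_a) = 2×12.9/(17.6×0.6152) = 2.383 m.
σ_a at base = K_a γ H − 2c√K_a = 0.3785×17.6×9.1 − 2×12.9×0.6152 = 44.74 kPa.
P_a = ½ × 44.74 × (H − z_c) = 0.5×44.74×6.717 = 150.3 kN/m.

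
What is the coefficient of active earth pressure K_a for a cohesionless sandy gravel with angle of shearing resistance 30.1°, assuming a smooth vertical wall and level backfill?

K_a = tan²(45° − φ/2) = tan²(29.95°) = 0.3320.

0.332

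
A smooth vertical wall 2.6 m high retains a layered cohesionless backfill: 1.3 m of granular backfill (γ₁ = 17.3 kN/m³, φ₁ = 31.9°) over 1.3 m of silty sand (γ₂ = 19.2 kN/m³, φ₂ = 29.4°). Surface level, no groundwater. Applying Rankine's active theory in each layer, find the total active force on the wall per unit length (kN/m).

20.0 kN/m

K_a1 = tan²(45°−31.9°/2) = 0.3085; K_a2 = tan²(45°−29.4°/2) = 0.3415.
Layer 1: σ at base = K_a1 γ₁ h₁ = 6.939 kPa; P₁ = ½×6.939×1.3 = 4.510.
Layer 2: σ_v at top = γ₁h₁ = 22.49; σ_h top = K_a2×22.49 = 7.680; σ_h base = K_a2×(22.49+19.2×1.3) = 16.20.
P₂ = ½(7.680+16.20)×1.3 = 15.52. Total P_a = 4.510+15.52 = 20.03 kN/m.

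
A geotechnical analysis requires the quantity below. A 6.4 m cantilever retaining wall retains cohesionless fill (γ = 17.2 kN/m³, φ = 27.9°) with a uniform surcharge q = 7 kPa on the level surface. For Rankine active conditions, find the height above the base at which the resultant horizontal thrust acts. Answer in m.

2.25 m

K_a = 0.3625.
Triangular part P₁ = ½K_aγH² = 127.7 at H/3 = 2.133 m; rectangular part P₂ = K_a q H = 16.24 at H/2 = 3.200 m.
ȳ = (P₁·2.133 + P₂·3.200)/(P₁+P₂) = 2.254 m.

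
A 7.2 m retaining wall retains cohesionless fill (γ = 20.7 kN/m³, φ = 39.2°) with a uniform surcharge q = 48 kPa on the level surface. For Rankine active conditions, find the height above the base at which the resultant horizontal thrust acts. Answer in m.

2.87 m

K_a = 0.2255.
Triangular part P₁ = ½K_aγH² = 121.0 at H/3 = 2.400 m; rectangular part P₂ = K_a q H = 77.92 at H/2 = 3.600 m.
ȳ = (P₁·2.400 + P₂·3.600)/(P₁+P₂) = 2.870 m.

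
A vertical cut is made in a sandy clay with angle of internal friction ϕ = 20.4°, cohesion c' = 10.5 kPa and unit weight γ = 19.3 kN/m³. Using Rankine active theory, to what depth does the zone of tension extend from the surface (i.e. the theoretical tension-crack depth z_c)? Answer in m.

1.57 m

K_a = tan²(45° − 20.4°/2) = 0.4831; √K_a = 0.6950.
The active pressure is zero where K_a γ z = 2c√K_a, so z_c = 2c/(γ√K_a) = 2×10.5/(19.3×0.6950) = 1.566 m.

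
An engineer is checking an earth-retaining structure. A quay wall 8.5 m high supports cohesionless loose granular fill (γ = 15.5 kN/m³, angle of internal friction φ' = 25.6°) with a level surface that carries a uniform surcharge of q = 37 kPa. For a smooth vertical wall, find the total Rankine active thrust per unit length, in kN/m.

K_a = tan²(45° − φ/2) = 0.3966.
Soil triangle: ½ K_a γ H² = 0.5×0.3966×15.5×8.5² = 222.1 kN/m.
Surcharge rectangle: K_a q H = 0.3966×37×8.5 = 124.7 kN/m.
Total = 222.1 + 124.7 = 346.8 kN/m.

347 kN/m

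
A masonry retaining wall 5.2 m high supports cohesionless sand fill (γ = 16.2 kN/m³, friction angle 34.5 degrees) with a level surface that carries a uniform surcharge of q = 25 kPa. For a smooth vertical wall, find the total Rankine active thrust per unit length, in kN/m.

96.6 kN/m

K_a = tan²(45° − φ/2) = 0.2768.
Soil triangle: ½ K_a γ H² = 0.5×0.2768×16.2×5.2² = 60.63 kN/m.
Surcharge rectangle: K_a q H = 0.2768×25×5.2 = 35.99 kN/m.
Total = 60.63 + 35.99 = 96.61 kN/m.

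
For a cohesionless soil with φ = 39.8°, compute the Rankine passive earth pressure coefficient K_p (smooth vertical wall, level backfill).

K_p = (1 + sin φ)/(1 − sin φ) = tan²(45° + 39.8°/2) = 4.557.

4.56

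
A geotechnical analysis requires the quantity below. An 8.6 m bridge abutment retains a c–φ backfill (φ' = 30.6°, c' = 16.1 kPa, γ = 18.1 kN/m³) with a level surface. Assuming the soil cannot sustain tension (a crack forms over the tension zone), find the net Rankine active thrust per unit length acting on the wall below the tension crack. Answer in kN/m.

88.5 kN/m

K_a = 0.3253; √K_a = 0.5704.
Tension-crack depth z_c = 2c/(γ√K_a) = 2×16.1/(18.1×0.5704) = 3.119 m.
σ_a at base = K_a γ H − 2c√K_a = 0.3253×18.1×8.6 − 2×16.1×0.5704 = 32.28 kPa.
P_a = ½ × 32.28 × (H − z_c) = 0.5×32.28×5.481 = 88.46 kN/m.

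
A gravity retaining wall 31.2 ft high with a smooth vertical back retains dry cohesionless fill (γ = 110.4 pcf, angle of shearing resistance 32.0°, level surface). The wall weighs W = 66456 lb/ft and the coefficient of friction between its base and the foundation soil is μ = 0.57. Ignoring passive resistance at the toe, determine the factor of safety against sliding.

K_a = tan²(45° − 32.0°/2) = 0.3073.
P_a = ½K_aγH² = 0.5×0.3073×110.4×31.2² = 16510 lb/ft, acting at H/3 = 10.40 ft above the base.
FS_sliding = μW / P_a = 0.57×66456 / 16510 = 2.294.

2.29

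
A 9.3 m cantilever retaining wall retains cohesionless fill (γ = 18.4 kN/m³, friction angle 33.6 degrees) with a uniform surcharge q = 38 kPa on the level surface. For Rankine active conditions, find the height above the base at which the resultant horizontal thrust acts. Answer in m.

3.58 m

K_a = 0.2875.
Triangular part P₁ = ½K_aγH² = 228.8 at H/3 = 3.100 m; rectangular part P₂ = K_a q H = 101.6 at H/2 = 4.650 m.
ȳ = (P₁·3.100 + P₂·4.650)/(P₁+P₂) = 3.577 m.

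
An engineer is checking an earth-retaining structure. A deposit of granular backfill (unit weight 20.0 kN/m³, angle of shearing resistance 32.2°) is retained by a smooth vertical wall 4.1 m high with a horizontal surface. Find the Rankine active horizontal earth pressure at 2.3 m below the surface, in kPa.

14.0 kPa

K_a = (1 − sin φ)/(1 + sin φ) = 0.3047.
σ_h = K_a γ z = 0.3047 × 20.0 × 2.3 = 14.02 kPa.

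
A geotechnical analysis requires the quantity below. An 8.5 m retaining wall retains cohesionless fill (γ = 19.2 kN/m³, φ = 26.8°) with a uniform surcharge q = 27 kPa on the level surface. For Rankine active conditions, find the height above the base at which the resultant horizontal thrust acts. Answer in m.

3.19 m

K_a = 0.3785.
Triangular part P₁ = ½K_aγH² = 262.5 at H/3 = 2.833 m; rectangular part P₂ = K_a q H = 86.86 at H/2 = 4.250 m.
ȳ = (P₁·2.833 + P₂·4.250)/(P₁+P₂) = 3.186 m.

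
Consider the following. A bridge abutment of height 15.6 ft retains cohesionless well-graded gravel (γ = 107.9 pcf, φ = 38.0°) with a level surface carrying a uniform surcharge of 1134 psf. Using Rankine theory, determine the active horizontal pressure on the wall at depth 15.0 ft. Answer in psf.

K_a = (1 − sin φ)/(1 + sin φ) = 0.2379.
σ_v = γz + q = 107.9 × 15.0 + 1134 = 2752 psf.
σ_h = K_a σ_v = 0.2379 × 2752 = 654.8 psf.

655 psf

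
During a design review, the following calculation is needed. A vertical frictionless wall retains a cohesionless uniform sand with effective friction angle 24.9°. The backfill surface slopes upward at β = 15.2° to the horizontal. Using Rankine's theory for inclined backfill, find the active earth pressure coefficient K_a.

K_a = cos β · (cos β − √(cos²β − cos²φ)) / (cos β + √(cos²β − cos²φ)).
cos β = 0.9650, cos φ = 0.9070, √(cos²β − cos²φ) = 0.3294.
K_a = 0.9650 × (0.9650 − 0.3294)/(0.9650 + 0.3294) = 0.4738.

0.474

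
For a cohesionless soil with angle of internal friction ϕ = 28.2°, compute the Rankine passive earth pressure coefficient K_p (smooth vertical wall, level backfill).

2.79

K_p = (1 + sin φ)/(1 − sin φ) = tan²(45° + 28.2°/2) = 2.792.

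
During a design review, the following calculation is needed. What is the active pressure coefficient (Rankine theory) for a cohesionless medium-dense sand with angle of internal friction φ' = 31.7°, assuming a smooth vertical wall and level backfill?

0.311

K_a = tan²(45° − φ/2) = tan²(29.15°) = 0.3111.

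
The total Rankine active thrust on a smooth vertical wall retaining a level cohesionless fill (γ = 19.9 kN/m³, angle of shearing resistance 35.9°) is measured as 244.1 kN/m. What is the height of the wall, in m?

9.70 m

K_a = 0.2607. P_a = ½ K_a γ H² ⇒ H = √(2P_a/(K_a γ)).
H = √(2×244.1/(0.2607×19.9)) = 9.700 m.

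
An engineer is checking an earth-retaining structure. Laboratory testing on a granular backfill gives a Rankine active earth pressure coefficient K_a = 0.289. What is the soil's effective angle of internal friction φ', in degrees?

33.5°

K_a = tan²(45° − φ/2) ⇒ 45° − φ/2 = arctan(√0.289) = 28.26°.
φ = 2(45° − 28.26°) = 33.48°.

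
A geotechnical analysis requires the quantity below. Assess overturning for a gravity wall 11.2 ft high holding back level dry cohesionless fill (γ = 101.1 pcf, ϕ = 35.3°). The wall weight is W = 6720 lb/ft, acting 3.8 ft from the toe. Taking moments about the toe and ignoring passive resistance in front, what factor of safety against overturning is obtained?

K_a = tan²(45° − 35.3°/2) = 0.2675.
P_a = ½K_aγH² = 0.5×0.2675×101.1×11.2² = 1696 lb/ft, acting at H/3 = 3.733 ft above the base.
Overturning moment M_o = P_a × H/3 = 1696 × 3.733 = 6334.
Resisting moment M_r = W × 3.8 = 6720 × 3.8 = 25540.
FS_overturning = M_r/M_o = 25540/6334 = 4.032.

4.03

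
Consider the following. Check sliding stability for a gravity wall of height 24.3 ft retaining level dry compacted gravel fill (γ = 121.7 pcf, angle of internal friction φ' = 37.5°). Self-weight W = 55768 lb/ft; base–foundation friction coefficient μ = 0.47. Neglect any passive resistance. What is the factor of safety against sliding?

K_a = tan²(45° − 37.5°/2) = 0.2432.
P_a = ½K_aγH² = 0.5×0.2432×121.7×24.3² = 8738 lb/ft, acting at H/3 = 8.100 ft above the base.
FS_sliding = μW / P_a = 0.47×55768 / 8738 = 3.000.

3.00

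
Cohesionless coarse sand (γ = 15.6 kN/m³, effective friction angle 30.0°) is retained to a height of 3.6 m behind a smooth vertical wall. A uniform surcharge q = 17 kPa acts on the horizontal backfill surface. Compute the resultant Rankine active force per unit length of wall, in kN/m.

54.1 kN/m

K_a = tan²(45° − φ/2) = 0.3333.
Soil triangle: ½ K_a γ H² = 0.5×0.3333×15.6×3.6² = 33.70 kN/m.
Surcharge rectangle: K_a q H = 0.3333×17×3.6 = 20.40 kN/m.
Total = 33.70 + 20.40 = 54.10 kN/m.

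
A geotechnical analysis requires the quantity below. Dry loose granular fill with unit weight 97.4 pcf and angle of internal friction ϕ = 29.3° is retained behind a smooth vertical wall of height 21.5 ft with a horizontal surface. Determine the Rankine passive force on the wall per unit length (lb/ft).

K_p = tan²(45° + φ/2) = 2.917.
P_p = ½ K_p γ H² = 0.5 × 2.917 × 97.4 × 21.5² = 65660 lb/ft.

65700 lb/ft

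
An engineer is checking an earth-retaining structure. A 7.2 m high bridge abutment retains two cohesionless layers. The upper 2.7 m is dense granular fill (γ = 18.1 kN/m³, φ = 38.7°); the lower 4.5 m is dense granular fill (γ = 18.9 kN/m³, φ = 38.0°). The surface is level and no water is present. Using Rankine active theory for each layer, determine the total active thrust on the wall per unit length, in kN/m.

K_a1 = tan²(45°−38.7°/2) = 0.2306; K_a2 = tan²(45°−38.0°/2) = 0.2379.
Layer 1: σ at base = K_a1 γ₁ h₁ = 11.27 kPa; P₁ = ½×11.27×2.7 = 15.21.
Layer 2: σ_v at top = γ₁h₁ = 48.87; σ_h top = K_a2×48.87 = 11.63; σ_h base = K_a2×(48.87+18.9×4.5) = 31.86.
P₂ = ½(11.63+31.86)×4.5 = 97.84. Total P_a = 15.21+97.84 = 113.0 kN/m.

113 kN/m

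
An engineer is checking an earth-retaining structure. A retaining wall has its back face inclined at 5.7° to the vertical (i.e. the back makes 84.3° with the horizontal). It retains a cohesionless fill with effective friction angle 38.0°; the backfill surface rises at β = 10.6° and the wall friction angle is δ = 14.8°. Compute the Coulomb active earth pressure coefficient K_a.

K_a = sin²(α+φ) / [sin²α · sin(α−δ) · (1 + √{sin(φ+δ)sin(φ−β) / (sin(α−δ)sin(α+β))})²].
With α = 84.3°, φ = 38.0°, δ = 14.8°, β = 10.6°: K_a = 0.2911.

0.291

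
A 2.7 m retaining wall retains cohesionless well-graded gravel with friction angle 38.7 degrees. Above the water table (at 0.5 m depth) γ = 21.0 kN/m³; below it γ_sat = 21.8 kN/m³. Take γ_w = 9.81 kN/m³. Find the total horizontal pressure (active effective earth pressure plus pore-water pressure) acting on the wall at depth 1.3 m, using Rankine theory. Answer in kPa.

K_a = (1 − sin φ)/(1 + sin φ) = 0.2306.
γ' = 21.8 − 9.81 = 11.99 kN/m³.
Effective vertical stress at 1.3 m: σ'_v = 21.0×0.5 + 11.99×0.800 = 20.09 kPa.
σ'_h = K_a σ'_v = 0.2306 × 20.09 = 4.633 kPa; u = γ_w × 0.800 = 7.848 kPa.
Total σ_h = 4.633 + 7.848 = 12.48 kPa.

12.5 kPa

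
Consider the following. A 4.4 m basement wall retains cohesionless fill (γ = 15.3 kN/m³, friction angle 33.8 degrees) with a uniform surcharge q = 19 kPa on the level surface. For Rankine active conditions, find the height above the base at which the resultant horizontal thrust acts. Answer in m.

K_a = 0.2851.
Triangular part P₁ = ½K_aγH² = 42.22 at H/3 = 1.467 m; rectangular part P₂ = K_a q H = 23.83 at H/2 = 2.200 m.
ȳ = (P₁·1.467 + P₂·2.200)/(P₁+P₂) = 1.731 m.

1.73 m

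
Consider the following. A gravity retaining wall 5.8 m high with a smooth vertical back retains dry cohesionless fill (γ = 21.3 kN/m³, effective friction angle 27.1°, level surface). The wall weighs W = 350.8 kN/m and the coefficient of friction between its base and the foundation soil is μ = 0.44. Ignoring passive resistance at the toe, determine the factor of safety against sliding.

K_a = tan²(45° − 27.1°/2) = 0.3741.
P_a = ½K_aγH² = 0.5×0.3741×21.3×5.8² = 134.0 kN/m, acting at H/3 = 1.933 m above the base.
FS_sliding = μW / P_a = 0.44×350.8 / 134.0 = 1.152.

1.15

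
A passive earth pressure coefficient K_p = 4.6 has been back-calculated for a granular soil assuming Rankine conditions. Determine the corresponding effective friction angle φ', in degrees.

40.0°

K_p = (1+sin φ)/(1−sin φ) ⇒ sin φ = (K_p − 1)/(K_p + 1) = 0.6429.
φ = arcsin(0.6429) = 40.01°.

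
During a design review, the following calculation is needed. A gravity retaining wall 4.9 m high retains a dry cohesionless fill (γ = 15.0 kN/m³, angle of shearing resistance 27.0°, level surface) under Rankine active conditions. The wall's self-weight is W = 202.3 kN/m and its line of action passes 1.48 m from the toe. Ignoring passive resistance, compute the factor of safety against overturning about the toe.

2.71

K_a = tan²(45° − 27.0°/2) = 0.3755.
P_a = ½K_aγH² = 0.5×0.3755×15.0×4.9² = 67.62 kN/m, acting at H/3 = 1.633 m above the base.
Overturning moment M_o = P_a × H/3 = 67.62 × 1.633 = 110.5.
Resisting moment M_r = W × 1.48 = 202.3 × 1.48 = 299.4.
FS_overturning = M_r/M_o = 299.4/110.5 = 2.711.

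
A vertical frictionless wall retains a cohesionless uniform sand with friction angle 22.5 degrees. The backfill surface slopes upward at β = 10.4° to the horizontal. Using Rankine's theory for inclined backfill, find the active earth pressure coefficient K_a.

0.481

K_a = cos β · (cos β − √(cos²β − cos²φ)) / (cos β + √(cos²β − cos²φ)).
cos β = 0.9836, cos φ = 0.9239, √(cos²β − cos²φ) = 0.3374.
K_a = 0.9836 × (0.9836 − 0.3374)/(0.9836 + 0.3374) = 0.4811.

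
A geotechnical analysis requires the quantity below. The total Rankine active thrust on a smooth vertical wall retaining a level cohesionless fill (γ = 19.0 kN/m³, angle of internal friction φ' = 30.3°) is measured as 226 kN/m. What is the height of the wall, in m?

8.50 m

K_a = 0.3293. P_a = ½ K_a γ H² ⇒ H = √(2P_a/(K_a γ)).
H = √(2×226/(0.3293×19.0)) = 8.499 m.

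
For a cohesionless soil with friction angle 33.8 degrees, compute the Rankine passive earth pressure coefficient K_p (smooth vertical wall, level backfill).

K_p = (1 + sin φ)/(1 − sin φ) = tan²(45° + 33.8°/2) = 3.508.

3.51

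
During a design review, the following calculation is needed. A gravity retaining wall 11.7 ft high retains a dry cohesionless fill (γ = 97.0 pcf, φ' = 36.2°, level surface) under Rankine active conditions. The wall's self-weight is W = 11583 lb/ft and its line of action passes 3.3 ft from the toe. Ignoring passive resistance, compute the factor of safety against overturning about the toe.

5.74

K_a = tan²(45° − 36.2°/2) = 0.2574.
P_a = ½K_aγH² = 0.5×0.2574×97.0×11.7² = 1709 lb/ft, acting at H/3 = 3.900 ft above the base.
Overturning moment M_o = P_a × H/3 = 1709 × 3.900 = 6664.
Resisting moment M_r = W × 3.3 = 11583 × 3.3 = 38220.
FS_overturning = M_r/M_o = 38220/6664 = 5.736.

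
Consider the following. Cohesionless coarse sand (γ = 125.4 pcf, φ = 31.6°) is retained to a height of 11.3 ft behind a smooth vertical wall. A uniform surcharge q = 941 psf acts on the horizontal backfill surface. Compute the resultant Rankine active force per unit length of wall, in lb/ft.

K_a = tan²(45° − φ/2) = 0.3123.
Soil triangle: ½ K_a γ H² = 0.5×0.3123×125.4×11.3² = 2501 lb/ft.
Surcharge rectangle: K_a q H = 0.3123×941×11.3 = 3321 lb/ft.
Total = 2501 + 3321 = 5822 lb/ft.

5820 lb/ft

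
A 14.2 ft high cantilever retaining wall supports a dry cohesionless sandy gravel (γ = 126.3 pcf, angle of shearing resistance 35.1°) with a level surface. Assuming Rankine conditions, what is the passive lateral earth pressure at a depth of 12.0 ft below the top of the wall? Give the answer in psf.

K_p = (1 + sin φ)/(1 − sin φ) = 3.706.
σ_h = K_p γ z = 3.706 × 126.3 × 12.0 = 5617 psf.

5620 psf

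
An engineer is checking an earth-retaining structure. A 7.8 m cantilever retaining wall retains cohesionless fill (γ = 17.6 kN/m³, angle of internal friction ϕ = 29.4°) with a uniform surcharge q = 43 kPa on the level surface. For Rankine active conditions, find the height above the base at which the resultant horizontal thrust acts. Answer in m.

K_a = 0.3415.
Triangular part P₁ = ½K_aγH² = 182.8 at H/3 = 2.600 m; rectangular part P₂ = K_a q H = 114.5 at H/2 = 3.900 m.
ȳ = (P₁·2.600 + P₂·3.900)/(P₁+P₂) = 3.101 m.

3.10 m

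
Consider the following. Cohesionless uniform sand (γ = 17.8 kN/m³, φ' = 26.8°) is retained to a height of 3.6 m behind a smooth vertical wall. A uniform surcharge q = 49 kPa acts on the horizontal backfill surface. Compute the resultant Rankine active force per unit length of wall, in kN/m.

K_a = tan²(45° − φ/2) = 0.3785.
Soil triangle: ½ K_a γ H² = 0.5×0.3785×17.8×3.6² = 43.65 kN/m.
Surcharge rectangle: K_a q H = 0.3785×49×3.6 = 66.76 kN/m.
Total = 43.65 + 66.76 = 110.4 kN/m.

110 kN/m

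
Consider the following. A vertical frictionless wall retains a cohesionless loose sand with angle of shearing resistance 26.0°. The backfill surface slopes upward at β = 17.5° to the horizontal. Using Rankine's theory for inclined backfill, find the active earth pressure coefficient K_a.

K_a = cos β · (cos β − √(cos²β − cos²φ)) / (cos β + √(cos²β − cos²φ)).
cos β = 0.9537, cos φ = 0.8988, √(cos²β − cos²φ) = 0.3190.
K_a = 0.9537 × (0.9537 − 0.3190)/(0.9537 + 0.3190) = 0.4757.

0.476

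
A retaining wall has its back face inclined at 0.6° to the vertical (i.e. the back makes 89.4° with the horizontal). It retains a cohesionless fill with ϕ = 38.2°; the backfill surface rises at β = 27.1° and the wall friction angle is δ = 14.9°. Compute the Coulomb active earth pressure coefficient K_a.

K_a = sin²(α+φ) / [sin²α · sin(α−δ) · (1 + √{sin(φ+δ)sin(φ−β) / (sin(α−δ)sin(α+β))})²].
With α = 89.4°, φ = 38.2°, δ = 14.9°, β = 27.1°: K_a = 0.3219.

0.322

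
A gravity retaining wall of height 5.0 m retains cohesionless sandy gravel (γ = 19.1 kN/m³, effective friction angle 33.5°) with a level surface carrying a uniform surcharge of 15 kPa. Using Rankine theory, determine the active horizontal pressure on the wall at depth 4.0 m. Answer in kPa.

K_a = (1 − sin φ)/(1 + sin φ) = 0.2887.
σ_v = γz + q = 19.1 × 4.0 + 15 = 91.40 kPa.
σ_h = K_a σ_v = 0.2887 × 91.40 = 26.39 kPa.

26.4 kPa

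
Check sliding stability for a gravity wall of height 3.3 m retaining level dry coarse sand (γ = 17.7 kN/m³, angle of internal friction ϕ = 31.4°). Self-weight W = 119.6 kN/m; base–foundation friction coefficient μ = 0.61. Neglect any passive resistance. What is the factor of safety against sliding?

K_a = tan²(45° − 31.4°/2) = 0.3149.
P_a = ½K_aγH² = 0.5×0.3149×17.7×3.3² = 30.35 kN/m, acting at H/3 = 1.100 m above the base.
FS_sliding = μW / P_a = 0.61×119.6 / 30.35 = 2.404.

2.40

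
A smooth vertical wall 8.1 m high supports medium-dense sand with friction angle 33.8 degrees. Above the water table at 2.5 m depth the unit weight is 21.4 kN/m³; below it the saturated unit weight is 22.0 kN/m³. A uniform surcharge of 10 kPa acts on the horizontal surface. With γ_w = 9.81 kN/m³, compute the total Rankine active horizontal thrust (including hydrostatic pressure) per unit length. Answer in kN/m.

336 kN/m

K_a = tan²(45° − φ/2) = 0.2851.
γ' = 22.0 − 9.81 = 12.19 kN/m³. h₂ = H − d_w = 5.6 m.
σ'_h: at surface K_a·q = 2.851; at WT K_a(q+γd_w) = 18.10; at base K_a(q+γd_w+γ'h₂) = 37.57 kPa.
P₁ = ½(2.851+18.10)×2.5 = 26.19; P₂ = ½(18.10+37.57)×5.6 = 155.9; P_w = ½γ_w h₂² = 153.8.
Total = 26.19+155.9+153.8 = 335.9 kN/m.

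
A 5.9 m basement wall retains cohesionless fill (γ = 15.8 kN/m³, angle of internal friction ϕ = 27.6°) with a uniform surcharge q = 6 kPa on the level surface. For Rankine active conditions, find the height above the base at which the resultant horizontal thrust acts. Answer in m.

K_a = 0.3668.
Triangular part P₁ = ½K_aγH² = 100.9 at H/3 = 1.967 m; rectangular part P₂ = K_a q H = 12.98 at H/2 = 2.950 m.
ȳ = (P₁·1.967 + P₂·2.950)/(P₁+P₂) = 2.079 m.

2.08 m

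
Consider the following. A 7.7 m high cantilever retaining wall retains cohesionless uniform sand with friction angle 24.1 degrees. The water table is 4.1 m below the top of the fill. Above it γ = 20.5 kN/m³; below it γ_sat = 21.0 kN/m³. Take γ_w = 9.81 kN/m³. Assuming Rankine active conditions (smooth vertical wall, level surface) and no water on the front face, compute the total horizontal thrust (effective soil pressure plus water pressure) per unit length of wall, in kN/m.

K_a = tan²(45° − φ/2) = 0.4201.
γ' = 21.0 − 9.81 = 11.19 kN/m³. Depth below WT = 3.6 m.
σ'_h at WT = K_a γ d_w = 35.31 kPa; at base = 35.31 + K_a γ' × 3.6 = 52.24 kPa.
P₁ (0–4.1 m) = ½×35.31×4.1 = 72.39. P₂ (4.1–7.7 m) = ½(35.31+52.24)×3.6 = 157.6.
P_w = ½ γ_w h₂² = 0.5×9.81×3.6² = 63.57. Total = 72.39+157.6+63.57 = 293.5 kN/m.

294 kN/m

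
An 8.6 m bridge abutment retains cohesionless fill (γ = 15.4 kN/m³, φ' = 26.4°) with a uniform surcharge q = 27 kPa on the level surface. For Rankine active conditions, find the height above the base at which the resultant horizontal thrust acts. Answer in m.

K_a = 0.3844.
Triangular part P₁ = ½K_aγH² = 218.9 at H/3 = 2.867 m; rectangular part P₂ = K_a q H = 89.27 at H/2 = 4.300 m.
ȳ = (P₁·2.867 + P₂·4.300)/(P₁+P₂) = 3.282 m.

3.28 m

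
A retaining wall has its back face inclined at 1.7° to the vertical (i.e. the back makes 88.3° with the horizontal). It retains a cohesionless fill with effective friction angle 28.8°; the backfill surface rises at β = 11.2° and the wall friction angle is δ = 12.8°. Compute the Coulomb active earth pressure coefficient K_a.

K_a = sin²(α+φ) / [sin²α · sin(α−δ) · (1 + √{sin(φ+δ)sin(φ−β) / (sin(α−δ)sin(α+β))})²].
With α = 88.3°, φ = 28.8°, δ = 12.8°, β = 11.2°: K_a = 0.3851.

0.385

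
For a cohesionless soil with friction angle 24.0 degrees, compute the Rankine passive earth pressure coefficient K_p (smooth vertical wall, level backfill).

K_p = (1 + sin φ)/(1 − sin φ) = tan²(45° + 24.0°/2) = 2.371.

2.37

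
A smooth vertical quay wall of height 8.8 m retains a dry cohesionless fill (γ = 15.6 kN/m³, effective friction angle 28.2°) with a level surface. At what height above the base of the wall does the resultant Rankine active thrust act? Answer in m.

K_a = 0.3582.
The pressure distribution is triangular, so the resultant acts at H/3 above the base = 8.8/3 = 2.933 m.

2.93 m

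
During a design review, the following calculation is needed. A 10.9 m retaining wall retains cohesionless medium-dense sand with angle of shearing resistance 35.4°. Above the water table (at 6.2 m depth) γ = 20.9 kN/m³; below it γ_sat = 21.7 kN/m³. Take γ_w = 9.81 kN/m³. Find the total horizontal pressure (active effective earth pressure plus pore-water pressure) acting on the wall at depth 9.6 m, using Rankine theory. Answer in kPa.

K_a = (1 − sin φ)/(1 + sin φ) = 0.2664.
γ' = 21.7 − 9.81 = 11.89 kN/m³.
Effective vertical stress at 9.6 m: σ'_v = 20.9×6.2 + 11.89×3.40 = 170.0 kPa.
σ'_h = K_a σ'_v = 0.2664 × 170.0 = 45.29 kPa; u = γ_w × 3.40 = 33.35 kPa.
Total σ_h = 45.29 + 33.35 = 78.64 kPa.

78.6 kPa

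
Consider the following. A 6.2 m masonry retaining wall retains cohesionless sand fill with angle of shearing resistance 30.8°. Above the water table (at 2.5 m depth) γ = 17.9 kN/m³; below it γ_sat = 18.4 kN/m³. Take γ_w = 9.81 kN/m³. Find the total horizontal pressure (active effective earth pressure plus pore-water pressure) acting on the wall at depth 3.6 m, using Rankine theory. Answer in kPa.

28.3 kPa

K_a = (1 − sin φ)/(1 + sin φ) = 0.3227.
γ' = 18.4 − 9.81 = 8.590 kN/m³.
Effective vertical stress at 3.6 m: σ'_v = 17.9×2.5 + 8.590×1.10 = 54.20 kPa.
σ'_h = K_a σ'_v = 0.3227 × 54.20 = 17.49 kPa; u = γ_w × 1.10 = 10.79 kPa.
Total σ_h = 17.49 + 10.79 = 28.28 kPa.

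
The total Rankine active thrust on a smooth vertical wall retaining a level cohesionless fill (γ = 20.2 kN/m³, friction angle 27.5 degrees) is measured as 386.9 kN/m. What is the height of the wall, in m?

10.2 m

K_a = 0.3682. P_a = ½ K_a γ H² ⇒ H = √(2P_a/(K_a γ)).
H = √(2×386.9/(0.3682×20.2)) = 10.20 m.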